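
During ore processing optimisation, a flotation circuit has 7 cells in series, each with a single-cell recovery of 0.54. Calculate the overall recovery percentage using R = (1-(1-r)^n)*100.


99.5642%

Complement of single-cell recovery:
1 - r = 1 - 0.54 = 0.46
Raise to power n:
(1 - r)^7 = 0.46^7 = 0.004358176572
Overall recovery:
R = (1 - 0.004358176572) * 100
= 99.5642%


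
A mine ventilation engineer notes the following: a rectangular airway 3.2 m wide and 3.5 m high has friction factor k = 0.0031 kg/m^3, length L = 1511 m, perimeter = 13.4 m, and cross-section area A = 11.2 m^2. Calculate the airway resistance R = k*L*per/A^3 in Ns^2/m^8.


0.0447 Ns^2/m^8

Compute the numerator:
k * L * per = 0.0031 * 1511 * 13.4
= 62.76694
Compute the denominator:
A^3 = 11.2^3 = 1404.928
Resistance:
R = 62.76694 / 1404.928
= 0.0447 Ns^2/m^8


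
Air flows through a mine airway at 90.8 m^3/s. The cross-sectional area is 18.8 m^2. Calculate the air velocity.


Velocity = flow rate / cross-sectional area
= 90.8 / 18.8
= 4.8298 m/s

4.8298 m/s


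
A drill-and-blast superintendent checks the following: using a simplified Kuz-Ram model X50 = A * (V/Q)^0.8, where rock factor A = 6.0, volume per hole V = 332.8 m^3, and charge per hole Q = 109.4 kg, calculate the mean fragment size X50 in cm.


14.6111 cm

Compute V/Q:
V/Q = 332.8 / 109.4 = 3.042047532
Raise to the power 0.8:
(V/Q)^0.8 = 3.042047532^0.8 = 2.435189691
Multiply by A:
X50 = 6.0 * 2.435189691
= 14.6111 cm


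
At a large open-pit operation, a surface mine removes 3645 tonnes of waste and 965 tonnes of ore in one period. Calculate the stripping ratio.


3.7772

Stripping ratio = waste tonnage / ore tonnage
= 3645 / 965
= 3.7772


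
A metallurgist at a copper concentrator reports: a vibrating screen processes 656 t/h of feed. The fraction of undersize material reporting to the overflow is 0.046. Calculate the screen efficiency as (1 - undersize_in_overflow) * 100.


95.4%

Screen efficiency = (1 - fraction of undersize in overflow) * 100
= (1 - 0.046) * 100
= 0.954 * 100
= 95.4%


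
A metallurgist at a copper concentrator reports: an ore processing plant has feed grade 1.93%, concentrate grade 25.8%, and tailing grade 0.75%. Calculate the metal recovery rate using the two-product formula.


62.9704%

Using the two-product formula:
R = 100 * c * (f - t) / (f * (c - t))
Numerator = 100 * 25.8 * (1.93 - 0.75)
= 100 * 25.8 * 1.18
= 3044.4
Denominator = 1.93 * (25.8 - 0.75)
= 1.93 * 25.05
= 48.3465
R = 3044.4 / 48.3465
= 62.9704%


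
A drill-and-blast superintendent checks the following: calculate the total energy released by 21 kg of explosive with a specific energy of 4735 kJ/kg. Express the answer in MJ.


99.435 MJ

Energy = mass * specific_energy / 1000
= 21 * 4735 / 1000
= 99435 / 1000
= 99.435 MJ


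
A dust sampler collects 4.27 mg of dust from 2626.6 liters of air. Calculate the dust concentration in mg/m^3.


Convert liters to m^3: 1 m^3 = 1000 L
Concentration = mass / volume * 1000
= 4.27 / 2626.6 * 1000
= 0.001625675779 * 1000
= 1.6257 mg/m^3

1.6257 mg/m^3


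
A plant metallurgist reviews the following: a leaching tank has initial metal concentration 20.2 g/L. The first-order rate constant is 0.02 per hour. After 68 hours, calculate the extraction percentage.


74.3339%

Compute the exponent:
-k * t = -0.02 * 68 = -1.36
Remaining concentration:
C = 20.2 * exp(-1.36)
= 20.2 * 0.256660777
= 5.184547694 g/L
Extracted = 20.2 - 5.184547694 = 15.01545231 g/L
Extraction % = 15.01545231 / 20.2 * 100
= 74.3339%


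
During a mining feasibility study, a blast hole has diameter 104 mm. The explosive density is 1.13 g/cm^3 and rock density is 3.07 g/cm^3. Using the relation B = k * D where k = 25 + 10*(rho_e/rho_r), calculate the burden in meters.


2.9828 m

First, compute k:
rho_e / rho_r = 1.13 / 3.07 = 0.3680781759
k = 25 + 10 * 0.3680781759 = 28.68078176
Then, compute burden:
B = k * D / 1000 = 28.68078176 * 104 / 1000
= 2982.801303 / 1000
= 2.9828 m


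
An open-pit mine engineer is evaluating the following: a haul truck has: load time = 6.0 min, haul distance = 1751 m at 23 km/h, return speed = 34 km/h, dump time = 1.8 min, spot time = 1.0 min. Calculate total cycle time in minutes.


Convert haul speed to m/min: 23 * 1000/60 = 383.3333333 m/min
Haul time = 1751 / 383.3333333 = 4.567826087 min
Convert return speed to m/min: 34 * 1000/60 = 566.6666667 m/min
Return time = 1751 / 566.6666667 = 3.09 min
Total cycle time:
= 6.0 + 4.567826087 + 1.8 + 3.09 + 1.0
= 16.4578 min

16.4578 min


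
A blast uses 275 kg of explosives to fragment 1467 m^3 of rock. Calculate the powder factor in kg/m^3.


Powder factor = explosive mass / rock volume
= 275 / 1467
= 0.1875 kg/m^3

0.1875 kg/m^3


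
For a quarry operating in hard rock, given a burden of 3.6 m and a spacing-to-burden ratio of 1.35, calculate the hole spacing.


4.86 m

Spacing = burden * ratio
= 3.6 * 1.35
= 4.86 m


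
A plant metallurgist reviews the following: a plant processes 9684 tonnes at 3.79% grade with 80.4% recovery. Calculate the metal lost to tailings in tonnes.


Total metal in feed:
= 9684 * 3.79 / 100 = 367.0236 tonnes
Metal recovered:
= 367.0236 * 80.4 / 100 = 295.0869744 tonnes
Metal lost to tailings:
= 367.0236 - 295.0869744
= 71.9366 tonnes

71.9366 tonnes


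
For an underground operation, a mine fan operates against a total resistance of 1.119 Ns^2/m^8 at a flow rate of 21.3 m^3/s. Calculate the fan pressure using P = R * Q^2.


Compute Q^2:
Q^2 = 21.3^2 = 453.69
Compute pressure:
P = R * Q^2 = 1.119 * 453.69
= 507.6791 Pa

507.6791 Pa


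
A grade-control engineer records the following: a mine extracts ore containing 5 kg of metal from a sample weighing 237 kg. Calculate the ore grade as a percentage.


Ore grade = (metal mass / ore mass) * 100
= (5 / 237) * 100
= 0.02109704641 * 100
= 2.1097%

2.1097%


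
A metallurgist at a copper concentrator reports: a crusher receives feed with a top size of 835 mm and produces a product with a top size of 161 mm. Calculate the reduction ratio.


Reduction ratio = feed size / product size
= 835 / 161
= 5.1863

5.1863


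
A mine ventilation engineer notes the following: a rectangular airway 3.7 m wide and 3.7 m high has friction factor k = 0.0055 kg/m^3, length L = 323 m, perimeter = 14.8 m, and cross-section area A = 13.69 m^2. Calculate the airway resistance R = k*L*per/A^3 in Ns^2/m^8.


0.0102 Ns^2/m^8

Compute the numerator:
k * L * per = 0.0055 * 323 * 14.8
= 26.2922
Compute the denominator:
A^3 = 13.69^3 = 2565.726409
Resistance:
R = 26.2922 / 2565.726409
= 0.0102 Ns^2/m^8


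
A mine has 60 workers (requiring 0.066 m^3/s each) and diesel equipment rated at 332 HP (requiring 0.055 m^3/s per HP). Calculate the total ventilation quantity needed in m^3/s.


22.22 m^3/s

Airflow for workers:
Q_people = 60 * 0.066 = 3.96 m^3/s
Airflow for diesel equipment:
Q_diesel = 332 * 0.055 = 18.26 m^3/s
Total ventilation:
Q_total = 3.96 + 18.26
= 22.22 m^3/s


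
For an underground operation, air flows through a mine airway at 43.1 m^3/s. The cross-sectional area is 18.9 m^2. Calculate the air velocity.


Velocity = flow rate / cross-sectional area
= 43.1 / 18.9
= 2.2804 m/s

2.2804 m/s


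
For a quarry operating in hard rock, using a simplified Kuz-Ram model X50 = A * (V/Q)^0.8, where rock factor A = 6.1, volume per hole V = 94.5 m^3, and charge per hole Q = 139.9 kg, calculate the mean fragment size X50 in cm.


Compute V/Q:
V/Q = 94.5 / 139.9 = 0.6754824875
Raise to the power 0.8:
(V/Q)^0.8 = 0.6754824875^0.8 = 0.7306195269
Multiply by A:
X50 = 6.1 * 0.7306195269
= 4.4568 cm

4.4568 cm


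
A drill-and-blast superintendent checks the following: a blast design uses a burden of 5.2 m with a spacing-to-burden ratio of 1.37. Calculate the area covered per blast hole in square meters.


First, find the spacing:
Spacing = burden * ratio = 5.2 * 1.37
= 7.124 m
Then, calculate the area:
Area = burden * spacing = 5.2 * 7.124
= 37.0448 m^2

37.0448 m^2


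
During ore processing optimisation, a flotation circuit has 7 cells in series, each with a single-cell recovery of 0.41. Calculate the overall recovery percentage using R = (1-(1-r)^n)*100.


97.5113%

Complement of single-cell recovery:
1 - r = 1 - 0.41 = 0.59
Raise to power n:
(1 - r)^7 = 0.59^7 = 0.02488651485
Overall recovery:
R = (1 - 0.02488651485) * 100
= 97.5113%


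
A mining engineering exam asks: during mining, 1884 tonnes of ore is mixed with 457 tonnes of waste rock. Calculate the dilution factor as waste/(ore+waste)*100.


Total material = ore + waste
= 1884 + 457 = 2341 tonnes
Dilution = waste / total * 100
= 457 / 2341 * 100
= 0.1952157198 * 100
= 19.5216%

19.5216%


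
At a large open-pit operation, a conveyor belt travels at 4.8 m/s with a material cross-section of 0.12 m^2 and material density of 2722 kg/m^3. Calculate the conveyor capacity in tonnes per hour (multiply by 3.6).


5644.3392 t/h

Volumetric flow = speed * area
= 4.8 * 0.12 = 0.576 m^3/s
Mass flow = volumetric * density
= 0.576 * 2722 = 1567.872 kg/s
Convert to t/h: multiply by 3.6
Capacity = 1567.872 * 3.6
= 5644.3392 t/h


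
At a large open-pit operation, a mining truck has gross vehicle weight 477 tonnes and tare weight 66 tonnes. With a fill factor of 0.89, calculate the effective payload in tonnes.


365.79 tonnes

Maximum payload = gross - tare
= 477 - 66 = 411 tonnes
Effective payload = max payload * fill factor
= 411 * 0.89
= 365.79 tonnes


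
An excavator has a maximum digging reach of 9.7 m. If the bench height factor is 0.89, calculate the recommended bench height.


Bench height = reach * factor
= 9.7 * 0.89
= 8.633 m

8.633 m


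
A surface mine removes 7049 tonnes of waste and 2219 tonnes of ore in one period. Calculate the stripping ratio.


3.1767

Stripping ratio = waste tonnage / ore tonnage
= 7049 / 2219
= 3.1767


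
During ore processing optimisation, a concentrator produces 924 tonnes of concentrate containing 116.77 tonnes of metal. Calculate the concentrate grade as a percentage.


Grade = (metal in concentrate / concentrate mass) * 100
= (116.77 / 924) * 100
= 0.1263744589 * 100
= 12.6374%

12.6374%


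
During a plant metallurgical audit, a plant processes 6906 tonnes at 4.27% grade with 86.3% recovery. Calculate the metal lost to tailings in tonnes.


40.3994 tonnes

Total metal in feed:
= 6906 * 4.27 / 100 = 294.8862 tonnes
Metal recovered:
= 294.8862 * 86.3 / 100 = 254.4867906 tonnes
Metal lost to tailings:
= 294.8862 - 254.4867906
= 40.3994 tonnes


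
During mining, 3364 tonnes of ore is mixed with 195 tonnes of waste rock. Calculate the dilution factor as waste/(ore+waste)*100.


Total material = ore + waste
= 3364 + 195 = 3559 tonnes
Dilution = waste / total * 100
= 195 / 3559 * 100
= 0.05479067154 * 100
= 5.4791%

5.4791%


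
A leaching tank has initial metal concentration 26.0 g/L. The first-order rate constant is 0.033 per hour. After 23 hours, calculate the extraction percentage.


Compute the exponent:
-k * t = -0.033 * 23 = -0.759
Remaining concentration:
C = 26.0 * exp(-0.759)
= 26.0 * 0.4681343273
= 12.17149251 g/L
Extracted = 26.0 - 12.17149251 = 13.82850749 g/L
Extraction % = 13.82850749 / 26.0 * 100
= 53.1866%

53.1866%


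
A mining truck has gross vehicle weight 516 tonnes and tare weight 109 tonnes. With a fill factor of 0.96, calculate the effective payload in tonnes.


390.72 tonnes

Maximum payload = gross - tare
= 516 - 109 = 407 tonnes
Effective payload = max payload * fill factor
= 407 * 0.96
= 390.72 tonnes


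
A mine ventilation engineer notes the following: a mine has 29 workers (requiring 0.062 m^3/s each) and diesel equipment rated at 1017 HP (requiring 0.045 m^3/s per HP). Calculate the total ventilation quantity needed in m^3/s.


Airflow for workers:
Q_people = 29 * 0.062 = 1.798 m^3/s
Airflow for diesel equipment:
Q_diesel = 1017 * 0.045 = 45.765 m^3/s
Total ventilation:
Q_total = 1.798 + 45.765
= 47.563 m^3/s

47.563 m^3/s


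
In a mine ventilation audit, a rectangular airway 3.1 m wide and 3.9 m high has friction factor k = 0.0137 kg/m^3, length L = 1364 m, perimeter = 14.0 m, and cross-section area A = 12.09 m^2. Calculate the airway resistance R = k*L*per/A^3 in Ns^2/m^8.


0.148 Ns^2/m^8

Compute the numerator:
k * L * per = 0.0137 * 1364 * 14.0
= 261.6152
Compute the denominator:
A^3 = 12.09^3 = 1767.172329
Resistance:
R = 261.6152 / 1767.172329
= 0.148 Ns^2/m^8


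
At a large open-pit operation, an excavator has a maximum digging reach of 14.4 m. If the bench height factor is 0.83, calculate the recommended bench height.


Bench height = reach * factor
= 14.4 * 0.83
= 11.952 m

11.952 m


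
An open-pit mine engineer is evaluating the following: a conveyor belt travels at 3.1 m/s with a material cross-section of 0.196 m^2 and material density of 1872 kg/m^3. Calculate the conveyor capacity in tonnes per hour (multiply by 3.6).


4094.7379 t/h

Volumetric flow = speed * area
= 3.1 * 0.196 = 0.6076 m^3/s
Mass flow = volumetric * density
= 0.6076 * 1872 = 1137.4272 kg/s
Convert to t/h: multiply by 3.6
Capacity = 1137.4272 * 3.6
= 4094.7379 t/h


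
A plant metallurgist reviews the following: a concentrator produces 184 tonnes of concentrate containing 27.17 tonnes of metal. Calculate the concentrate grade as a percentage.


14.7663%

Grade = (metal in concentrate / concentrate mass) * 100
= (27.17 / 184) * 100
= 0.1476630435 * 100
= 14.7663%


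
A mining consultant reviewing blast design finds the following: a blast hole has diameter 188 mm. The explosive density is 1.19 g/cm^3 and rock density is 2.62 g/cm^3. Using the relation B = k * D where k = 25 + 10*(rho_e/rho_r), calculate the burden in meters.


First, compute k:
rho_e / rho_r = 1.19 / 2.62 = 0.4541984733
k = 25 + 10 * 0.4541984733 = 29.54198473
Then, compute burden:
B = k * D / 1000 = 29.54198473 * 188 / 1000
= 5553.89313 / 1000
= 5.5539 m

5.5539 m


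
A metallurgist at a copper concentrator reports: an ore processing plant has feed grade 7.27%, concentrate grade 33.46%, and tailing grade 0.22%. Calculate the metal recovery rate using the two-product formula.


97.6157%

Using the two-product formula:
R = 100 * c * (f - t) / (f * (c - t))
Numerator = 100 * 33.46 * (7.27 - 0.22)
= 100 * 33.46 * 7.05
= 23589.3
Denominator = 7.27 * (33.46 - 0.22)
= 7.27 * 33.24
= 241.6548
R = 23589.3 / 241.6548
= 97.6157%


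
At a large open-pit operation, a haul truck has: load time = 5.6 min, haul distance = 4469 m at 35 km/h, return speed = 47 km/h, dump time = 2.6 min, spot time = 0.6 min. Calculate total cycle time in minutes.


22.1662 min

Convert haul speed to m/min: 35 * 1000/60 = 583.3333333 m/min
Haul time = 4469 / 583.3333333 = 7.661142857 min
Convert return speed to m/min: 47 * 1000/60 = 783.3333333 m/min
Return time = 4469 / 783.3333333 = 5.705106383 min
Total cycle time:
= 5.6 + 7.661142857 + 2.6 + 5.705106383 + 0.6
= 22.1662 min


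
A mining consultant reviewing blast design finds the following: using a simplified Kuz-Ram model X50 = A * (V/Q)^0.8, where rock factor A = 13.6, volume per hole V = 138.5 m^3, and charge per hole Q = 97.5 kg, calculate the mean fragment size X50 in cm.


18.0092 cm

Compute V/Q:
V/Q = 138.5 / 97.5 = 1.420512821
Raise to the power 0.8:
(V/Q)^0.8 = 1.420512821^0.8 = 1.324207753
Multiply by A:
X50 = 13.6 * 1.324207753
= 18.0092 cm


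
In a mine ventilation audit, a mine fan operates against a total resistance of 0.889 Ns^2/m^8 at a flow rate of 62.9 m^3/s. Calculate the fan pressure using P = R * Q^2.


Compute Q^2:
Q^2 = 62.9^2 = 3956.41
Compute pressure:
P = R * Q^2 = 0.889 * 3956.41
= 3517.2485 Pa

3517.2485 Pa


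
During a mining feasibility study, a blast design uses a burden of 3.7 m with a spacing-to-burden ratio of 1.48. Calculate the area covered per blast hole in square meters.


20.2612 m^2

First, find the spacing:
Spacing = burden * ratio = 3.7 * 1.48
= 5.476 m
Then, calculate the area:
Area = burden * spacing = 3.7 * 5.476
= 20.2612 m^2


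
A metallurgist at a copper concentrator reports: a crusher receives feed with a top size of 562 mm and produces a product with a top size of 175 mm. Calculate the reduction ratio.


3.2114

Reduction ratio = feed size / product size
= 562 / 175
= 3.2114


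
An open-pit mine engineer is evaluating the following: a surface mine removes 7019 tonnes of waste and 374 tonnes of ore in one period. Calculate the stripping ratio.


Stripping ratio = waste tonnage / ore tonnage
= 7019 / 374
= 18.7674

18.7674


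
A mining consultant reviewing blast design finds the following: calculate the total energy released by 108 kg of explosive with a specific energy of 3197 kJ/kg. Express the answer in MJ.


345.276 MJ

Energy = mass * specific_energy / 1000
= 108 * 3197 / 1000
= 345276 / 1000
= 345.276 MJ


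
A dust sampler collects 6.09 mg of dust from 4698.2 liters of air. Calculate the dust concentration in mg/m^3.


1.2962 mg/m^3

Convert liters to m^3: 1 m^3 = 1000 L
Concentration = mass / volume * 1000
= 6.09 / 4698.2 * 1000
= 0.001296241114 * 1000
= 1.2962 mg/m^3


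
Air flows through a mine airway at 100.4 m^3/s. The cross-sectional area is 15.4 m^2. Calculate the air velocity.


6.5195 m/s

Velocity = flow rate / cross-sectional area
= 100.4 / 15.4
= 6.5195 m/s


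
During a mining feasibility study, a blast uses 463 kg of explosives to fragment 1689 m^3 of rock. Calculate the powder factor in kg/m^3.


0.2741 kg/m^3

Powder factor = explosive mass / rock volume
= 463 / 1689
= 0.2741 kg/m^3


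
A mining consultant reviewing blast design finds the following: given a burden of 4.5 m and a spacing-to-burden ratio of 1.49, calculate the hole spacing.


Spacing = burden * ratio
= 4.5 * 1.49
= 6.705 m

6.705 m


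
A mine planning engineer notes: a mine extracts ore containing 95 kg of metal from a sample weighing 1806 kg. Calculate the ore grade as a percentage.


5.2602%

Ore grade = (metal mass / ore mass) * 100
= (95 / 1806) * 100
= 0.05260243632 * 100
= 5.2602%


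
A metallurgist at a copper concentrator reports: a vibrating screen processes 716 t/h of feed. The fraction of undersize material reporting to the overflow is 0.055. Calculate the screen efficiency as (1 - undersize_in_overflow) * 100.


Screen efficiency = (1 - fraction of undersize in overflow) * 100
= (1 - 0.055) * 100
= 0.945 * 100
= 94.5%

94.5%


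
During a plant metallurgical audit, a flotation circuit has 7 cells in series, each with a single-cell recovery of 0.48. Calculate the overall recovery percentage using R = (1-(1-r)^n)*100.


98.9719%

Complement of single-cell recovery:
1 - r = 1 - 0.48 = 0.52
Raise to power n:
(1 - r)^7 = 0.52^7 = 0.01028071703
Overall recovery:
R = (1 - 0.01028071703) * 100
= 98.9719%


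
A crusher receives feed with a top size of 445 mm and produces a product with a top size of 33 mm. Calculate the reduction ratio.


13.4848

Reduction ratio = feed size / product size
= 445 / 33
= 13.4848


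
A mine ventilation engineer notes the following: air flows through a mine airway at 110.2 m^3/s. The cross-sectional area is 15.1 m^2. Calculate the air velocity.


Velocity = flow rate / cross-sectional area
= 110.2 / 15.1
= 7.298 m/s

7.298 m/s


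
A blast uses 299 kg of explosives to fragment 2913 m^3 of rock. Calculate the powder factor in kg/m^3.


Powder factor = explosive mass / rock volume
= 299 / 2913
= 0.1026 kg/m^3

0.1026 kg/m^3


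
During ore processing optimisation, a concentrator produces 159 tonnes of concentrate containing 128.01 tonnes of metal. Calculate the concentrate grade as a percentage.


80.5094%

Grade = (metal in concentrate / concentrate mass) * 100
= (128.01 / 159) * 100
= 0.8050943396 * 100
= 80.5094%


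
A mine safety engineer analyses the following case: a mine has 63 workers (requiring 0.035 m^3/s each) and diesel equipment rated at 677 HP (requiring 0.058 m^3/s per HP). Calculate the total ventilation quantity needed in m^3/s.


Airflow for workers:
Q_people = 63 * 0.035 = 2.205 m^3/s
Airflow for diesel equipment:
Q_diesel = 677 * 0.058 = 39.266 m^3/s
Total ventilation:
Q_total = 2.205 + 39.266
= 41.471 m^3/s

41.471 m^3/s


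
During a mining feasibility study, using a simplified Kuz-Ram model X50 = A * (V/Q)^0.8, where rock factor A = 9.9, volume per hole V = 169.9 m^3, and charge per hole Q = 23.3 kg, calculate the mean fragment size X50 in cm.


48.5183 cm

Compute V/Q:
V/Q = 169.9 / 23.3 = 7.291845494
Raise to the power 0.8:
(V/Q)^0.8 = 7.291845494^0.8 = 4.900833705
Multiply by A:
X50 = 9.9 * 4.900833705
= 48.5183 cm


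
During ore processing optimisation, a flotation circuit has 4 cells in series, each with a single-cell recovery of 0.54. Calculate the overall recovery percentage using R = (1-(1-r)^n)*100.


95.5225%

Complement of single-cell recovery:
1 - r = 1 - 0.54 = 0.46
Raise to power n:
(1 - r)^4 = 0.46^4 = 0.04477456
Overall recovery:
R = (1 - 0.04477456) * 100
= 95.5225%


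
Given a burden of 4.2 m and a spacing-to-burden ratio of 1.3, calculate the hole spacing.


Spacing = burden * ratio
= 4.2 * 1.3
= 5.46 m

5.46 m


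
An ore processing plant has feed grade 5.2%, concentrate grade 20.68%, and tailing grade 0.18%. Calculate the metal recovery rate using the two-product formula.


97.3861%

Using the two-product formula:
R = 100 * c * (f - t) / (f * (c - t))
Numerator = 100 * 20.68 * (5.2 - 0.18)
= 100 * 20.68 * 5.02
= 10381.36
Denominator = 5.2 * (20.68 - 0.18)
= 5.2 * 20.5
= 106.6
R = 10381.36 / 106.6
= 97.3861%


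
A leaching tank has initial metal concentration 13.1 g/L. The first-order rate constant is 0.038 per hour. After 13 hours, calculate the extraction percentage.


Compute the exponent:
-k * t = -0.038 * 13 = -0.494
Remaining concentration:
C = 13.1 * exp(-0.494)
= 13.1 * 0.6101807831
= 7.993368258 g/L
Extracted = 13.1 - 7.993368258 = 5.106631742 g/L
Extraction % = 5.106631742 / 13.1 * 100
= 38.9819%

38.9819%


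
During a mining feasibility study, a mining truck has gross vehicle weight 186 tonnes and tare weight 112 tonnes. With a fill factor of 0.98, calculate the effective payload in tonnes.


Maximum payload = gross - tare
= 186 - 112 = 74 tonnes
Effective payload = max payload * fill factor
= 74 * 0.98
= 72.52 tonnes

72.52 tonnes


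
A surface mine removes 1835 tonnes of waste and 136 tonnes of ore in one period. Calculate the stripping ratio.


Stripping ratio = waste tonnage / ore tonnage
= 1835 / 136
= 13.4926

13.4926


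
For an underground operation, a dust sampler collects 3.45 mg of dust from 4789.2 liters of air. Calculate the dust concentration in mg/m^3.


Convert liters to m^3: 1 m^3 = 1000 L
Concentration = mass / volume * 1000
= 3.45 / 4789.2 * 1000
= 0.0007203708344 * 1000
= 0.7204 mg/m^3

0.7204 mg/m^3


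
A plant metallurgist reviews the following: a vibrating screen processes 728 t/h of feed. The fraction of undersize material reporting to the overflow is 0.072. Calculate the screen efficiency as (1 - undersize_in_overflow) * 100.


92.8%

Screen efficiency = (1 - fraction of undersize in overflow) * 100
= (1 - 0.072) * 100
= 0.928 * 100
= 92.8%


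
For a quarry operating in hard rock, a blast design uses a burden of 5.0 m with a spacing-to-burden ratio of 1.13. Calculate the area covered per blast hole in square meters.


First, find the spacing:
Spacing = burden * ratio = 5.0 * 1.13
= 5.65 m
Then, calculate the area:
Area = burden * spacing = 5.0 * 5.65
= 28.25 m^2

28.25 m^2


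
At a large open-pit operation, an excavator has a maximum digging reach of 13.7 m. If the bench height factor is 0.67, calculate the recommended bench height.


9.179 m

Bench height = reach * factor
= 13.7 * 0.67
= 9.179 m


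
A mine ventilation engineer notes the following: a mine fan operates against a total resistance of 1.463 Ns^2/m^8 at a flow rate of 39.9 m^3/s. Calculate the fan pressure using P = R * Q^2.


Compute Q^2:
Q^2 = 39.9^2 = 1592.01
Compute pressure:
P = R * Q^2 = 1.463 * 1592.01
= 2329.1106 Pa

2329.1106 Pa


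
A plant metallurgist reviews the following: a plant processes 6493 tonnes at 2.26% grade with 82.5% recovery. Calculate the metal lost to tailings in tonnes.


Total metal in feed:
= 6493 * 2.26 / 100 = 146.7418 tonnes
Metal recovered:
= 146.7418 * 82.5 / 100 = 121.061985 tonnes
Metal lost to tailings:
= 146.7418 - 121.061985
= 25.6798 tonnes

25.6798 tonnes


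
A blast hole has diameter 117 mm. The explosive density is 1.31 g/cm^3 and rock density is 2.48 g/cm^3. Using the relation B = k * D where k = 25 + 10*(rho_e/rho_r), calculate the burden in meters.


3.543 m

First, compute k:
rho_e / rho_r = 1.31 / 2.48 = 0.5282258065
k = 25 + 10 * 0.5282258065 = 30.28225806
Then, compute burden:
B = k * D / 1000 = 30.28225806 * 117 / 1000
= 3543.024194 / 1000
= 3.543 m


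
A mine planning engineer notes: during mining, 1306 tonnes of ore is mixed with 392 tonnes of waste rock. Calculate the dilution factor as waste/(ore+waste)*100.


23.086%

Total material = ore + waste
= 1306 + 392 = 1698 tonnes
Dilution = waste / total * 100
= 392 / 1698 * 100
= 0.2308598351 * 100
= 23.086%


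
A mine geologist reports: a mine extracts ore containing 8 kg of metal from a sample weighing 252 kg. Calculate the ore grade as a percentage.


3.1746%

Ore grade = (metal mass / ore mass) * 100
= (8 / 252) * 100
= 0.03174603175 * 100
= 3.1746%


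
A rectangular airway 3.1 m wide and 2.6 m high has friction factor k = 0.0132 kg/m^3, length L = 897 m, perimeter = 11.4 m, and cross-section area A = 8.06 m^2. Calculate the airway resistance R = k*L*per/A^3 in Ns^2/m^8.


0.2578 Ns^2/m^8

Compute the numerator:
k * L * per = 0.0132 * 897 * 11.4
= 134.98056
Compute the denominator:
A^3 = 8.06^3 = 523.606616
Resistance:
R = 134.98056 / 523.606616
= 0.2578 Ns^2/m^8


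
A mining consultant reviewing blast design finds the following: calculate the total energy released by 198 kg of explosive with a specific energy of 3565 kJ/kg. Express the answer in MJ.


Energy = mass * specific_energy / 1000
= 198 * 3565 / 1000
= 705870 / 1000
= 705.87 MJ

705.87 MJ


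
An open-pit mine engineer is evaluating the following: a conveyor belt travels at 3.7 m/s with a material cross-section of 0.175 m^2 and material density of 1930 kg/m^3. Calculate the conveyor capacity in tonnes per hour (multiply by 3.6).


4498.83 t/h

Volumetric flow = speed * area
= 3.7 * 0.175 = 0.6475 m^3/s
Mass flow = volumetric * density
= 0.6475 * 1930 = 1249.675 kg/s
Convert to t/h: multiply by 3.6
Capacity = 1249.675 * 3.6
= 4498.83 t/h


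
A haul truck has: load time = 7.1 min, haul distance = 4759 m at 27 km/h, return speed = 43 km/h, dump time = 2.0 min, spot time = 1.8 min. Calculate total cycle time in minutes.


28.116 min

Convert haul speed to m/min: 27 * 1000/60 = 450 m/min
Haul time = 4759 / 450 = 10.57555556 min
Convert return speed to m/min: 43 * 1000/60 = 716.6666667 m/min
Return time = 4759 / 716.6666667 = 6.640465116 min
Total cycle time:
= 7.1 + 10.57555556 + 2.0 + 6.640465116 + 1.8
= 28.116 min


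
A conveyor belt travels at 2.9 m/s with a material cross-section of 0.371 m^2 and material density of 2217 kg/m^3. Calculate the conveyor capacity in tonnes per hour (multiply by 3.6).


8586.9731 t/h

Volumetric flow = speed * area
= 2.9 * 0.371 = 1.0759 m^3/s
Mass flow = volumetric * density
= 1.0759 * 2217 = 2385.2703 kg/s
Convert to t/h: multiply by 3.6
Capacity = 2385.2703 * 3.6
= 8586.9731 t/h


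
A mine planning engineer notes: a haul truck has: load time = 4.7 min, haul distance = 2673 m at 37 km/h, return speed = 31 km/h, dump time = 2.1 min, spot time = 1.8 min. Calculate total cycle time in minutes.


Convert haul speed to m/min: 37 * 1000/60 = 616.6666667 m/min
Haul time = 2673 / 616.6666667 = 4.334594595 min
Convert return speed to m/min: 31 * 1000/60 = 516.6666667 m/min
Return time = 2673 / 516.6666667 = 5.173548387 min
Total cycle time:
= 4.7 + 4.334594595 + 2.1 + 5.173548387 + 1.8
= 18.1081 min

18.1081 min


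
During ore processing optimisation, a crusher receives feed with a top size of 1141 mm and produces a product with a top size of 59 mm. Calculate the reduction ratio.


19.339

Reduction ratio = feed size / product size
= 1141 / 59
= 19.339


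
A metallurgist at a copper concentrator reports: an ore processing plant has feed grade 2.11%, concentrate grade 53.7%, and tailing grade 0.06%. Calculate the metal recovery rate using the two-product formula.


97.2651%

Using the two-product formula:
R = 100 * c * (f - t) / (f * (c - t))
Numerator = 100 * 53.7 * (2.11 - 0.06)
= 100 * 53.7 * 2.05
= 11008.5
Denominator = 2.11 * (53.7 - 0.06)
= 2.11 * 53.64
= 113.1804
R = 11008.5 / 113.1804
= 97.2651%


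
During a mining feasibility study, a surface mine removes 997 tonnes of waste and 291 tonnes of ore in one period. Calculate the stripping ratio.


Stripping ratio = waste tonnage / ore tonnage
= 997 / 291
= 3.4261

3.4261


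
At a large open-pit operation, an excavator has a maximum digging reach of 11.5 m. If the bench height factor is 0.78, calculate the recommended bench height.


8.97 m

Bench height = reach * factor
= 11.5 * 0.78
= 8.97 m


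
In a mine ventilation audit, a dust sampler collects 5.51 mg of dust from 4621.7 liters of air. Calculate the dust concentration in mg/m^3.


Convert liters to m^3: 1 m^3 = 1000 L
Concentration = mass / volume * 1000
= 5.51 / 4621.7 * 1000
= 0.001192202004 * 1000
= 1.1922 mg/m^3

1.1922 mg/m^3


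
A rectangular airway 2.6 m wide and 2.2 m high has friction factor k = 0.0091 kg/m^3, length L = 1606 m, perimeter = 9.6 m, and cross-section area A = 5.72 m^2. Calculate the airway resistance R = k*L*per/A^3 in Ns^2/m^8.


Compute the numerator:
k * L * per = 0.0091 * 1606 * 9.6
= 140.30016
Compute the denominator:
A^3 = 5.72^3 = 187.149248
Resistance:
R = 140.30016 / 187.149248
= 0.7497 Ns^2/m^8

0.7497 Ns^2/m^8


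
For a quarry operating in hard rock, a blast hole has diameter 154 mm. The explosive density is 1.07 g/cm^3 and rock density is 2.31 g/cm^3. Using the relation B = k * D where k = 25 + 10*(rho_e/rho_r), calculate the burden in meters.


First, compute k:
rho_e / rho_r = 1.07 / 2.31 = 0.4632034632
k = 25 + 10 * 0.4632034632 = 29.63203463
Then, compute burden:
B = k * D / 1000 = 29.63203463 * 154 / 1000
= 4563.333333 / 1000
= 4.5633 m

4.5633 m


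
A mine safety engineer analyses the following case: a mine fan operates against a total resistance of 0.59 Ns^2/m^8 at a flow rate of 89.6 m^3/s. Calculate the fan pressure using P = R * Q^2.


Compute Q^2:
Q^2 = 89.6^2 = 8028.16
Compute pressure:
P = R * Q^2 = 0.59 * 8028.16
= 4736.6144 Pa

4736.6144 Pa


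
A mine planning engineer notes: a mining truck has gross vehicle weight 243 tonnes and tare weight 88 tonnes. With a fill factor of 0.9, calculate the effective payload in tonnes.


Maximum payload = gross - tare
= 243 - 88 = 155 tonnes
Effective payload = max payload * fill factor
= 155 * 0.9
= 139.5 tonnes

139.5 tonnes


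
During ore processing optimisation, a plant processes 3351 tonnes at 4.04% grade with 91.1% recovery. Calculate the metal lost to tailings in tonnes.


Total metal in feed:
= 3351 * 4.04 / 100 = 135.3804 tonnes
Metal recovered:
= 135.3804 * 91.1 / 100 = 123.3315444 tonnes
Metal lost to tailings:
= 135.3804 - 123.3315444
= 12.0489 tonnes

12.0489 tonnes


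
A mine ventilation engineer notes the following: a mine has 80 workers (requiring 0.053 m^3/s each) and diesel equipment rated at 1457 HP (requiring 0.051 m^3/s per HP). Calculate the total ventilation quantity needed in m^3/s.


78.547 m^3/s

Airflow for workers:
Q_people = 80 * 0.053 = 4.24 m^3/s
Airflow for diesel equipment:
Q_diesel = 1457 * 0.051 = 74.307 m^3/s
Total ventilation:
Q_total = 4.24 + 74.307
= 78.547 m^3/s


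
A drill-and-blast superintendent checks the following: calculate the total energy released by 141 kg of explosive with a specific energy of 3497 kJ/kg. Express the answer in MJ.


Energy = mass * specific_energy / 1000
= 141 * 3497 / 1000
= 493077 / 1000
= 493.077 MJ

493.077 MJ


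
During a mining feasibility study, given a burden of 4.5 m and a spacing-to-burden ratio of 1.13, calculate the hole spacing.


Spacing = burden * ratio
= 4.5 * 1.13
= 5.085 m

5.085 m


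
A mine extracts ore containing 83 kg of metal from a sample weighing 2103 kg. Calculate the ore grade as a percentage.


Ore grade = (metal mass / ore mass) * 100
= (83 / 2103) * 100
= 0.03946742748 * 100
= 3.9467%

3.9467%


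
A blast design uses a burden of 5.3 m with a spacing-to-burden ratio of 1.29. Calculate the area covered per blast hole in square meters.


First, find the spacing:
Spacing = burden * ratio = 5.3 * 1.29
= 6.837 m
Then, calculate the area:
Area = burden * spacing = 5.3 * 6.837
= 36.2361 m^2

36.2361 m^2


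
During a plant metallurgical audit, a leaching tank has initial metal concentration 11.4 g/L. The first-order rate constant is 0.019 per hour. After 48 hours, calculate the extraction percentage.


59.828%

Compute the exponent:
-k * t = -0.019 * 48 = -0.912
Remaining concentration:
C = 11.4 * exp(-0.912)
= 11.4 * 0.4017199801
= 4.579607773 g/L
Extracted = 11.4 - 4.579607773 = 6.820392227 g/L
Extraction % = 6.820392227 / 11.4 * 100
= 59.828%


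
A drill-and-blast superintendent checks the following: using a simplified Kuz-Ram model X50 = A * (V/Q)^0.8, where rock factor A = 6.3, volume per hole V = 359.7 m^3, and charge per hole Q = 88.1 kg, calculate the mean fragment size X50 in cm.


19.4139 cm

Compute V/Q:
V/Q = 359.7 / 88.1 = 4.082860386
Raise to the power 0.8:
(V/Q)^0.8 = 4.082860386^0.8 = 3.081567063
Multiply by A:
X50 = 6.3 * 3.081567063
= 19.4139 cm


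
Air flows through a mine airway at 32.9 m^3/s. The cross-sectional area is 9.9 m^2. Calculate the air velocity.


Velocity = flow rate / cross-sectional area
= 32.9 / 9.9
= 3.3232 m/s

3.3232 m/s


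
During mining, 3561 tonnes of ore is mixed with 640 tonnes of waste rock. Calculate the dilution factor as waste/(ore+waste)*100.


Total material = ore + waste
= 3561 + 640 = 4201 tonnes
Dilution = waste / total * 100
= 640 / 4201 * 100
= 0.1523446798 * 100
= 15.2345%

15.2345%


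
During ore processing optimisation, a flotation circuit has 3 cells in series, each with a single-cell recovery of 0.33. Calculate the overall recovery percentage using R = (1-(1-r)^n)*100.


Complement of single-cell recovery:
1 - r = 1 - 0.33 = 0.67
Raise to power n:
(1 - r)^3 = 0.67^3 = 0.300763
Overall recovery:
R = (1 - 0.300763) * 100
= 69.9237%

69.9237%


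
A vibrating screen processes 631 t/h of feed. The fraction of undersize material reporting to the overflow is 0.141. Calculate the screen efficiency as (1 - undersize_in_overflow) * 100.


85.9%

Screen efficiency = (1 - fraction of undersize in overflow) * 100
= (1 - 0.141) * 100
= 0.859 * 100
= 85.9%


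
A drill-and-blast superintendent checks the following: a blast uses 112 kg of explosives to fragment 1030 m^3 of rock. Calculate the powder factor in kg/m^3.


Powder factor = explosive mass / rock volume
= 112 / 1030
= 0.1087 kg/m^3

0.1087 kg/m^3


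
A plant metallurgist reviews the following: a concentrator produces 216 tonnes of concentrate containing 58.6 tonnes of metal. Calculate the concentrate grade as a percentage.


Grade = (metal in concentrate / concentrate mass) * 100
= (58.6 / 216) * 100
= 0.2712962963 * 100
= 27.1296%

27.1296%


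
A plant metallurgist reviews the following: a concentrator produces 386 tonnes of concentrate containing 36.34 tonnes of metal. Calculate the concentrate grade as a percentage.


Grade = (metal in concentrate / concentrate mass) * 100
= (36.34 / 386) * 100
= 0.09414507772 * 100
= 9.4145%

9.4145%


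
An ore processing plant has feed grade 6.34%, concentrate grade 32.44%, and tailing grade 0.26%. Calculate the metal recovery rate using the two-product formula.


96.6739%

Using the two-product formula:
R = 100 * c * (f - t) / (f * (c - t))
Numerator = 100 * 32.44 * (6.34 - 0.26)
= 100 * 32.44 * 6.08
= 19723.52
Denominator = 6.34 * (32.44 - 0.26)
= 6.34 * 32.18
= 204.0212
R = 19723.52 / 204.0212
= 96.6739%


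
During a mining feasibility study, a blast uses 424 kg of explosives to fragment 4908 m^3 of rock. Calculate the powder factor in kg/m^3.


0.0864 kg/m^3

Powder factor = explosive mass / rock volume
= 424 / 4908
= 0.0864 kg/m^3


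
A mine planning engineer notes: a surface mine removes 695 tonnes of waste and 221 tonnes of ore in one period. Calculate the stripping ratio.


Stripping ratio = waste tonnage / ore tonnage
= 695 / 221
= 3.1448

3.1448


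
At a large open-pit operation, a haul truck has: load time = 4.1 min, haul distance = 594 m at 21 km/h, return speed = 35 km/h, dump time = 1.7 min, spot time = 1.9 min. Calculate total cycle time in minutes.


10.4154 min

Convert haul speed to m/min: 21 * 1000/60 = 350 m/min
Haul time = 594 / 350 = 1.697142857 min
Convert return speed to m/min: 35 * 1000/60 = 583.3333333 m/min
Return time = 594 / 583.3333333 = 1.018285714 min
Total cycle time:
= 4.1 + 1.697142857 + 1.7 + 1.018285714 + 1.9
= 10.4154 min


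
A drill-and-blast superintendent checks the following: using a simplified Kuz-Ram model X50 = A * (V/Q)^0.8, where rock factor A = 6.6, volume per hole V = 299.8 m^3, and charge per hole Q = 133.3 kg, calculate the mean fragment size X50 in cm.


Compute V/Q:
V/Q = 299.8 / 133.3 = 2.249062266
Raise to the power 0.8:
(V/Q)^0.8 = 2.249062266^0.8 = 1.912498853
Multiply by A:
X50 = 6.6 * 1.912498853
= 12.6225 cm

12.6225 cm


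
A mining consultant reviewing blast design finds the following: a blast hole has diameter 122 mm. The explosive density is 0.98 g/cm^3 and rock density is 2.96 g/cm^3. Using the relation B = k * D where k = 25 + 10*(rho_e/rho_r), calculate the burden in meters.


3.4539 m

First, compute k:
rho_e / rho_r = 0.98 / 2.96 = 0.3310810811
k = 25 + 10 * 0.3310810811 = 28.31081081
Then, compute burden:
B = k * D / 1000 = 28.31081081 * 122 / 1000
= 3453.918919 / 1000
= 3.4539 m


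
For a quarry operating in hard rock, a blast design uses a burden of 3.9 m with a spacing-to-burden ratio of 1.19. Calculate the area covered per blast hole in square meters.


First, find the spacing:
Spacing = burden * ratio = 3.9 * 1.19
= 4.641 m
Then, calculate the area:
Area = burden * spacing = 3.9 * 4.641
= 18.0999 m^2

18.0999 m^2


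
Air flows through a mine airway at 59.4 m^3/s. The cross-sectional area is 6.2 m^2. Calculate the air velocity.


9.5806 m/s

Velocity = flow rate / cross-sectional area
= 59.4 / 6.2
= 9.5806 m/s


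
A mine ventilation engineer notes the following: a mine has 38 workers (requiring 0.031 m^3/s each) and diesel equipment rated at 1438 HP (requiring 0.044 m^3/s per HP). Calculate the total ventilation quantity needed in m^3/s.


64.45 m^3/s

Airflow for workers:
Q_people = 38 * 0.031 = 1.178 m^3/s
Airflow for diesel equipment:
Q_diesel = 1438 * 0.044 = 63.272 m^3/s
Total ventilation:
Q_total = 1.178 + 63.272
= 64.45 m^3/s


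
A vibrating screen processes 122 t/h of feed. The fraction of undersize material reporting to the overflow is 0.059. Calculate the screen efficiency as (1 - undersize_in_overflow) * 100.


Screen efficiency = (1 - fraction of undersize in overflow) * 100
= (1 - 0.059) * 100
= 0.941 * 100
= 94.1%

94.1%


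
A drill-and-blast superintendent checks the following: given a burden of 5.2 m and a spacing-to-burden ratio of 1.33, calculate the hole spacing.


6.916 m

Spacing = burden * ratio
= 5.2 * 1.33
= 6.916 m


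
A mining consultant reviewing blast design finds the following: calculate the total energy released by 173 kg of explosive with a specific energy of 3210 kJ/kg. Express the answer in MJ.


555.33 MJ

Energy = mass * specific_energy / 1000
= 173 * 3210 / 1000
= 555330 / 1000
= 555.33 MJ
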